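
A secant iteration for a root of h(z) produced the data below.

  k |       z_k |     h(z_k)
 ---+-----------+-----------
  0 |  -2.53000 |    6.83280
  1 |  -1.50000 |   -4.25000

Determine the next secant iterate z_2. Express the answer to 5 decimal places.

z_2 = -1.50000 − (-4.25000)·(-1.50000 − (-2.53000)) / (-4.25000 − 6.83280)
   = -1.50000 − (-4.3775000)/(-11.0828000) = -1.8949814

-1.89498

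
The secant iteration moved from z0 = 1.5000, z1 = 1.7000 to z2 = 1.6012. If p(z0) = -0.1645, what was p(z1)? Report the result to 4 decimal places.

The secant line through (1.5000, -0.1645) and (1.7000, p(z1)) crosses zero at z2 = 1.6012.
So (1.5000, -0.1645), (1.7000, p(z1)), (1.6012, 0) are collinear:
p(z1) = -0.1645 · (1.7000 − 1.6012) / (1.5000 − 1.6012) = -0.1645 · (0.098800)/(-0.101200) = 0.160599

0.1606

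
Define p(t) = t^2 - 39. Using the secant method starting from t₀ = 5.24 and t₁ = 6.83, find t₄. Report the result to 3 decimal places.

p(5.24) = -11.54240, p(6.83) = 7.64890
t₂ = 6.83000 − 7.64890·(6.83000 − 5.24000) / (7.64890 − (-11.54240)) = 6.83000 − (12.16175)/(19.19130) = 6.19629
p(6.19629) = -0.60601
t₃ = 6.19629 − (-0.60601)·(6.19629 − 6.83000) / (-0.60601 − 7.64890) = 6.19629 − (0.38404)/(-8.25491) = 6.24281
p(6.24281) = -0.02732
t₄ = 6.24281 − (-0.02732)·(6.24281 − 6.19629) / (-0.02732 − (-0.60601)) = 6.24281 − (-0.00127)/(0.57869) = 6.24501

6.245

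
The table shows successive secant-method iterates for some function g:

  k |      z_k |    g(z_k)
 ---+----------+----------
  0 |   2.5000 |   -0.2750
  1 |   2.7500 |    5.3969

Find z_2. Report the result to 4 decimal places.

z_2 = 2.7500 − 5.3969·(2.7500 − 2.5000) / (5.3969 − (-0.2750))
   = 2.7500 − (1.349225)/(5.671900) = 2.512121

2.5121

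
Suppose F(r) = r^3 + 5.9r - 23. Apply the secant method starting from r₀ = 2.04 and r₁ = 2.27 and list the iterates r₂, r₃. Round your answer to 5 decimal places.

2.16468, 2.16880

F(2.04) = -2.4743360, F(2.27) = 2.0900830
r₂ = 2.2700000 − 2.0900830·(2.2700000 − 2.0400000) / (2.0900830 − (-2.4743360)) = 2.2700000 − (0.4807191)/(4.5644190) = 2.1646812
F(2.1646812) = -0.0850208
r₃ = 2.1646812 − (-0.0850208)·(2.1646812 − 2.2700000) / (-0.0850208 − 2.0900830) = 2.1646812 − (0.0089543)/(-2.1751038) = 2.1687979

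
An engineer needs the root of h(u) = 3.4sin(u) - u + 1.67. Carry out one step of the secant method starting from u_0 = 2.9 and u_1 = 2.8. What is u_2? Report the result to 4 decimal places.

2.8021

h(2.9) = -0.416552, h(2.8) = 0.008960
u_2 = 2.800000 − 0.008960·(2.800000 − 2.900000) / (0.008960 − (-0.416552)) = 2.800000 − (-0.000896)/(0.425512) = 2.802106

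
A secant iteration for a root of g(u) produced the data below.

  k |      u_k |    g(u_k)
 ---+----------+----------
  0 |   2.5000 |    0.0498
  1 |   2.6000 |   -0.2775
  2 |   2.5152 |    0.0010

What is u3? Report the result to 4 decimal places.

u3 = 2.5152 − 0.0010·(2.5152 − 2.6000) / (0.0010 − (-0.2775))
   = 2.5152 − (-0.000085)/(0.278500) = 2.515504

2.5155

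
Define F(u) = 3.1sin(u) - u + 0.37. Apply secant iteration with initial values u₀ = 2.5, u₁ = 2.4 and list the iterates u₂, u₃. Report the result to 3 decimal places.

2.419, 2.419

F(2.5) = -0.27474, F(2.4) = 0.06394
u₂ = 2.40000 − 0.06394·(2.40000 − 2.50000) / (0.06394 − (-0.27474)) = 2.40000 − (-0.00639)/(0.33867) = 2.41888
F(2.41888) = 0.00153
u₃ = 2.41888 − 0.00153·(2.41888 − 2.40000) / (0.00153 − 0.06394) = 2.41888 − (0.00003)/(-0.06240) = 2.41934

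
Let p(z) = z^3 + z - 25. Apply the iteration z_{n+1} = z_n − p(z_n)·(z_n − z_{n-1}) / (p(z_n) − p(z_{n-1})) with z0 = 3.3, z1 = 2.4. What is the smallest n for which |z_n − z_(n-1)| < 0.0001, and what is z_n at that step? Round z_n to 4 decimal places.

n = 6, z_n = 2.8101

p(3.3) = 14.237000, p(2.4) = -8.776000
z2 = 2.400000 − (-8.776000)·(-0.900000)/(-23.013000) = 2.743215;  |Δ| = 0.343215
p(2.743215) = -1.613472
z3 = 2.743215 − (-1.613472)·(0.343215)/(7.162528) = 2.820529;  |Δ| = 0.077315
p(2.820529) = 0.258925
z4 = 2.820529 − 0.258925·(0.077315)/(1.872397) = 2.809838;  |Δ| = 0.010691
p(2.809838) = -0.005964
z5 = 2.809838 − (-0.005964)·(-0.010691)/(-0.264890) = 2.810078;  |Δ| = 0.000241
p(2.810078) = -0.000021
z6 = 2.810078 − (-0.000021)·(0.000241)/(0.005943) = 2.810079;  |Δ| = 0.000001
|z6 − z5| = 0.000001 < 0.0001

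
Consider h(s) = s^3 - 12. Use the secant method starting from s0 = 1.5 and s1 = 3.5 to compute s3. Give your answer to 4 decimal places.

h(1.5) = -8.625000, h(3.5) = 30.875000
s2 = 3.500000 − 30.875000·(3.500000 − 1.500000) / (30.875000 − (-8.625000)) = 3.500000 − (61.750000)/(39.500000) = 1.936709
h(1.936709) = -4.735713
s3 = 1.936709 − (-4.735713)·(1.936709 − 3.500000) / (-4.735713 − 30.875000) = 1.936709 − (7.403298)/(-35.610713) = 2.144604

2.1446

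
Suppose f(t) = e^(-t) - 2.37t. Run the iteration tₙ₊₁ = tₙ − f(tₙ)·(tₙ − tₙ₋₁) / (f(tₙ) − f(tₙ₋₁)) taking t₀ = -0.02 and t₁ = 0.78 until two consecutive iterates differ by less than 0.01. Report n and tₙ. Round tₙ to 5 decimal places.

n = 4, tₙ = 0.30960

f(-0.02) = 1.0676013, f(0.78) = -1.3901940
t₂ = 0.7800000 − (-1.3901940)·(0.8000000)/(-2.4577953) = 0.3274989;  |Δ| = 0.4525011
f(0.3274989) = -0.0554482
t₃ = 0.3274989 − (-0.0554482)·(-0.4525011)/(1.3347458) = 0.3087010;  |Δ| = 0.0187979
f(0.3087010) = 0.0027790
t₄ = 0.3087010 − 0.0027790·(-0.0187979)/(0.0582271) = 0.3095981;  |Δ| = 0.0008971
|t₄ − t₃| = 0.0008971 < 0.01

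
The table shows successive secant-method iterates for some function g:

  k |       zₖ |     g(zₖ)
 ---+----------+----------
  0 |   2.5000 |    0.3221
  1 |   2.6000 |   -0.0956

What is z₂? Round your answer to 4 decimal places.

2.5771

z₂ = 2.6000 − (-0.0956)·(2.6000 − 2.5000) / (-0.0956 − 0.3221)
   = 2.6000 − (-0.009560)/(-0.417700) = 2.577113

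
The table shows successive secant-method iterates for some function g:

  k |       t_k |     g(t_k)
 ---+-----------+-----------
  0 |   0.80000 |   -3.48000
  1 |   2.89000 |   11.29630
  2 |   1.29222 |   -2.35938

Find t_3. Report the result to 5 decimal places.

1.56828

t_3 = 1.29222 − (-2.35938)·(1.29222 − 2.89000) / (-2.35938 − 11.29630)
   = 1.29222 − (3.7697702)/(-13.6556800) = 1.5682788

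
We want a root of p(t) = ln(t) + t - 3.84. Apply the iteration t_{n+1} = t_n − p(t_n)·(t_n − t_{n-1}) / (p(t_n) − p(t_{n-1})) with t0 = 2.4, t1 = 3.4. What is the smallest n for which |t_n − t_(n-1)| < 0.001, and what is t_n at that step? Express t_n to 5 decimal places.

p(2.4) = -0.5645313, p(3.4) = 0.7837754
t2 = 3.4000000 − 0.7837754·(1.0000000)/(1.3483067) = 2.8186965;  |Δ| = 0.5813035
p(2.8186965) = 0.0149710
t3 = 2.8186965 − 0.0149710·(-0.5813035)/(-0.7688044) = 2.8073767;  |Δ| = 0.0113198
p(2.8073767) = -0.0003728
t4 = 2.8073767 − (-0.0003728)·(-0.0113198)/(-0.0153438) = 2.8076517;  |Δ| = 0.0002750
|t4 − t3| = 0.0002750 < 0.001

n = 4, t_n = 2.80765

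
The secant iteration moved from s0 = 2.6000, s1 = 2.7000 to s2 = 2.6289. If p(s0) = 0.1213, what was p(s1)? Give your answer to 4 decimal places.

-0.2984

The secant line through (2.6000, 0.1213) and (2.7000, p(s1)) crosses zero at s2 = 2.6289.
So (2.6000, 0.1213), (2.7000, p(s1)), (2.6289, 0) are collinear:
p(s1) = 0.1213 · (2.7000 − 2.6289) / (2.6000 − 2.6289) = 0.1213 · (0.071100)/(-0.028900) = -0.298423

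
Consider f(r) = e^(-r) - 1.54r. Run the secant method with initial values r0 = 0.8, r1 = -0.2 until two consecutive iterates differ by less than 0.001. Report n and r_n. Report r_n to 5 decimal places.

n = 5, r_n = 0.42467

f(0.8) = -0.7826710, f(-0.2) = 1.5294028
r2 = -0.2000000 − 1.5294028·(-1.0000000)/(2.3120738) = 0.4614853;  |Δ| = 0.6614853
f(0.4614853) = -0.0803406
r3 = 0.4614853 − (-0.0803406)·(0.6614853)/(-1.6097434) = 0.4284712;  |Δ| = 0.0330140
f(0.4284712) = -0.0083414
r4 = 0.4284712 − (-0.0083414)·(-0.0330140)/(0.0719992) = 0.4246464;  |Δ| = 0.0038248
f(0.4246464) = 0.0000455
r5 = 0.4246464 − 0.0000455·(-0.0038248)/(0.0083868) = 0.4246672;  |Δ| = 0.0000207
|r5 − r4| = 0.0000207 < 0.001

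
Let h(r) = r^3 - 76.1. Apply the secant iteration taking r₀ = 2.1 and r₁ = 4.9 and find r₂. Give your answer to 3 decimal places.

h(2.1) = -66.83900, h(4.9) = 41.54900
r₂ = 4.90000 − 41.54900·(4.90000 − 2.10000) / (41.54900 − (-66.83900)) = 4.90000 − (116.33720)/(108.38800) = 3.82666

3.827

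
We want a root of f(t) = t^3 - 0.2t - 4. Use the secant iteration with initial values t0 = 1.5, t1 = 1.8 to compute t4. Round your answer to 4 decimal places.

f(1.5) = -0.925000, f(1.8) = 1.472000
t2 = 1.800000 − 1.472000·(1.800000 − 1.500000) / (1.472000 − (-0.925000)) = 1.800000 − (0.441600)/(2.397000) = 1.615770
f(1.615770) = -0.104845
t3 = 1.615770 − (-0.104845)·(1.615770 − 1.800000) / (-0.104845 − 1.472000) = 1.615770 − (0.019316)/(-1.576845) = 1.628019
f(1.628019) = -0.010626
t4 = 1.628019 − (-0.010626)·(1.628019 − 1.615770) / (-0.010626 − (-0.104845)) = 1.628019 − (-0.000130)/(0.094219) = 1.629401

1.6294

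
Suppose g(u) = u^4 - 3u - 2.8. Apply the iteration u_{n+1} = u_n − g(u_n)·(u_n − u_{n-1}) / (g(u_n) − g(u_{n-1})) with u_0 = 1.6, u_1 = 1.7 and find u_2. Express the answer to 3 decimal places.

g(1.6) = -1.04640, g(1.7) = 0.45210
u_2 = 1.70000 − 0.45210·(1.70000 − 1.60000) / (0.45210 − (-1.04640)) = 1.70000 − (0.04521)/(1.49850) = 1.66983

1.670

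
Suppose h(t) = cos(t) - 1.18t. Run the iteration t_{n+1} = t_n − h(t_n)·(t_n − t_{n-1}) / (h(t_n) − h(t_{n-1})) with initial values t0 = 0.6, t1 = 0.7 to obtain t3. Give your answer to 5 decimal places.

h(0.6) = 0.1173356, h(0.7) = -0.0611578
t2 = 0.7000000 − (-0.0611578)·(0.7000000 − 0.6000000) / (-0.0611578 − 0.1173356) = 0.7000000 − (-0.0061158)/(-0.1784934) = 0.6657367
h(0.6657367) = 0.0008928
t3 = 0.6657367 − 0.0008928·(0.6657367 − 0.7000000) / (0.0008928 − (-0.0611578)) = 0.6657367 − (-0.0000306)/(0.0620506) = 0.6662296

0.66623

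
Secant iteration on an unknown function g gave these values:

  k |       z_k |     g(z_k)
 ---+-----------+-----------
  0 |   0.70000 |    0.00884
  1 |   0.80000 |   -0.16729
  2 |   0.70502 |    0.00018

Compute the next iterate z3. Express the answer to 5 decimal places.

0.70512

z3 = 0.70502 − 0.00018·(0.70502 − 0.80000) / (0.00018 − (-0.16729))
   = 0.70502 − (-0.0000171)/(0.1674700) = 0.7051221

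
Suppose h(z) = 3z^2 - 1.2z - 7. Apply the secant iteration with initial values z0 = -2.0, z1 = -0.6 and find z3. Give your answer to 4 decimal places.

-1.3959

h(-2.0) = 7.400000, h(-0.6) = -5.200000
z2 = -0.600000 − (-5.200000)·(-0.600000 − (-2.000000)) / (-5.200000 − 7.400000) = -0.600000 − (-7.280000)/(-12.600000) = -1.177778
h(-1.177778) = -1.425185
z3 = -1.177778 − (-1.425185)·(-1.177778 − (-0.600000)) / (-1.425185 − (-5.200000)) = -1.177778 − (0.823440)/(3.774815) = -1.395918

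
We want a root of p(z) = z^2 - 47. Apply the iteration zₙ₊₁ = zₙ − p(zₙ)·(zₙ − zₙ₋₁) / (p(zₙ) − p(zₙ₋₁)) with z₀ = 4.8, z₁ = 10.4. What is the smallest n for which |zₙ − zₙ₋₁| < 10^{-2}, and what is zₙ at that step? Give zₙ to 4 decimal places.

p(4.8) = -23.960000, p(10.4) = 61.160000
z₂ = 10.400000 − 61.160000·(5.600000)/(85.120000) = 6.376316;  |Δ| = 4.023684
p(6.376316) = -6.342597
z₃ = 6.376316 − (-6.342597)·(-4.023684)/(-67.502597) = 6.754384;  |Δ| = 0.378069
p(6.754384) = -1.378293
z₄ = 6.754384 − (-1.378293)·(0.378069)/(4.964304) = 6.859351;  |Δ| = 0.104967
p(6.859351) = 0.050703
z₅ = 6.859351 − 0.050703·(0.104967)/(1.428995) = 6.855627;  |Δ| = 0.003724
|z₅ − z₄| = 0.003724 < 10^{-2}

n = 5, zₙ = 6.8556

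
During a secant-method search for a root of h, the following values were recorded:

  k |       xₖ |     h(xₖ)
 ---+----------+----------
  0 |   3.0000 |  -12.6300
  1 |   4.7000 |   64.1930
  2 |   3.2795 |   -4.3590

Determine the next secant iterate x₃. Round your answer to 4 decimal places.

3.3698

x₃ = 3.2795 − (-4.3590)·(3.2795 − 4.7000) / (-4.3590 − 64.1930)
   = 3.2795 − (6.191960)/(-68.552000) = 3.369825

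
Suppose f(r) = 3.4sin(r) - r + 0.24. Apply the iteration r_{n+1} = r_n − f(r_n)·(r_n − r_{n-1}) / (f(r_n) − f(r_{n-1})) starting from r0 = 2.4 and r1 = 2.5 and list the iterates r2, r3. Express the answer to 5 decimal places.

f(2.4) = 0.1365748, f(2.5) = -0.2251947
r2 = 2.5000000 − (-0.2251947)·(2.5000000 − 2.4000000) / (-0.2251947 − 0.1365748) = 2.5000000 − (-0.0225195)/(-0.3617695) = 2.4377519
f(2.4377519) = 0.0025599
r3 = 2.4377519 − 0.0025599·(2.4377519 − 2.5000000) / (0.0025599 − (-0.2251947)) = 2.4377519 − (-0.0001593)/(0.2277546) = 2.4384515

2.43775, 2.43845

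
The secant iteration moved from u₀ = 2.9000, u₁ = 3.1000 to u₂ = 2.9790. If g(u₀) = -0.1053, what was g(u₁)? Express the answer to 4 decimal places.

0.1613

The secant line through (2.9000, -0.1053) and (3.1000, g(u₁)) crosses zero at u₂ = 2.9790.
So (2.9000, -0.1053), (3.1000, g(u₁)), (2.9790, 0) are collinear:
g(u₁) = -0.1053 · (3.1000 − 2.9790) / (2.9000 − 2.9790) = -0.1053 · (0.121000)/(-0.079000) = 0.161282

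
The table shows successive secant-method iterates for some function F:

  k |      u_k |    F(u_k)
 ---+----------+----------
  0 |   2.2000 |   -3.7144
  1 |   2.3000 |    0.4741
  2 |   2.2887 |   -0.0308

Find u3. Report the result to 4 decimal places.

2.2894

u3 = 2.2887 − (-0.0308)·(2.2887 − 2.3000) / (-0.0308 − 0.4741)
   = 2.2887 − (0.000348)/(-0.504900) = 2.289389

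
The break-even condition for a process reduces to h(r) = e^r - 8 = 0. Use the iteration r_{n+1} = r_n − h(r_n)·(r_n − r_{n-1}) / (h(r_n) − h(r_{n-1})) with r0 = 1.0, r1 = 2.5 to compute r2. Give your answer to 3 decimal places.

1.837

h(1.0) = -5.28172, h(2.5) = 4.18249
r2 = 2.50000 − 4.18249·(2.50000 − 1.00000) / (4.18249 − (-5.28172)) = 2.50000 − (6.27374)/(9.46421) = 1.83711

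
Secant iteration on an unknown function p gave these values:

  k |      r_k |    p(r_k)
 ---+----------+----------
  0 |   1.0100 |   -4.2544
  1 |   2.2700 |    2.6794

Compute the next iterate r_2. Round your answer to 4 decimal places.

r_2 = 2.2700 − 2.6794·(2.2700 − 1.0100) / (2.6794 − (-4.2544))
   = 2.2700 − (3.376044)/(6.933800) = 1.783103

1.7831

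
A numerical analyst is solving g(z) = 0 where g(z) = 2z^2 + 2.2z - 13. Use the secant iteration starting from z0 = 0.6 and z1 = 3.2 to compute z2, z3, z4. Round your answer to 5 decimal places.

g(0.6) = -10.9600000, g(3.2) = 14.5200000
z2 = 3.2000000 − 14.5200000·(3.2000000 − 0.6000000) / (14.5200000 − (-10.9600000)) = 3.2000000 − (37.7520000)/(25.4800000) = 1.7183673
g(1.7183673) = -3.3140192
z3 = 1.7183673 − (-3.3140192)·(1.7183673 − 3.2000000) / (-3.3140192 − 14.5200000) = 1.7183673 − (4.9101590)/(-17.8340192) = 1.9936928
g(1.9936928) = -0.6642541
z4 = 1.9936928 − (-0.6642541)·(1.9936928 − 1.7183673) / (-0.6642541 − (-3.3140192)) = 1.9936928 − (-0.1828860)/(2.6497650) = 2.0627125

1.71837, 1.99369, 2.06271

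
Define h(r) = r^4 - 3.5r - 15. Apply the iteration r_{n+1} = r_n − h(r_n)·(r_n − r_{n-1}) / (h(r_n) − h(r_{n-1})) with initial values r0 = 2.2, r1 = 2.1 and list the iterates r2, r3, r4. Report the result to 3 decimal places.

h(2.2) = 0.72560, h(2.1) = -2.90190
r2 = 2.10000 − (-2.90190)·(2.10000 − 2.20000) / (-2.90190 − 0.72560) = 2.10000 − (0.29019)/(-3.62750) = 2.18000
h(2.18000) = -0.04480
r3 = 2.18000 − (-0.04480)·(2.18000 − 2.10000) / (-0.04480 − (-2.90190)) = 2.18000 − (-0.00358)/(2.85710) = 2.18125
h(2.18125) = 0.00284
r4 = 2.18125 − 0.00284·(2.18125 − 2.18000) / (0.00284 − (-0.04480)) = 2.18125 − (0.00000)/(0.04764) = 2.18118

2.180, 2.181, 2.181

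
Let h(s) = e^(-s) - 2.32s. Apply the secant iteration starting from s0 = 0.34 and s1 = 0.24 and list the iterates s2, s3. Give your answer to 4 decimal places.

0.3149, 0.3147

h(0.34) = -0.077030, h(0.24) = 0.229828
s2 = 0.240000 − 0.229828·(0.240000 − 0.340000) / (0.229828 − (-0.077030)) = 0.240000 − (-0.022983)/(0.306858) = 0.314897
h(0.314897) = -0.000698
s3 = 0.314897 − (-0.000698)·(0.314897 − 0.240000) / (-0.000698 − 0.229828) = 0.314897 − (-0.000052)/(-0.230526) = 0.314671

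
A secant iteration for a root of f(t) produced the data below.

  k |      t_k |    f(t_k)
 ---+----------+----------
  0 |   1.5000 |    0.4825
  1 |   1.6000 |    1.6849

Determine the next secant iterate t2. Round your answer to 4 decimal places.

1.4599

t2 = 1.6000 − 1.6849·(1.6000 − 1.5000) / (1.6849 − 0.4825)
   = 1.6000 − (0.168490)/(1.202400) = 1.459872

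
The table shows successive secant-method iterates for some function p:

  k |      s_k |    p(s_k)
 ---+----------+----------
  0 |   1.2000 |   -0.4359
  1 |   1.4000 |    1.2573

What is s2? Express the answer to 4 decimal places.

1.2515

s2 = 1.4000 − 1.2573·(1.4000 − 1.2000) / (1.2573 − (-0.4359))
   = 1.4000 − (0.251460)/(1.693200) = 1.251488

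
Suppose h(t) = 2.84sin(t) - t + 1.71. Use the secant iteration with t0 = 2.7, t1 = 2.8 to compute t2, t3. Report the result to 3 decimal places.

h(2.7) = 0.22376, h(2.8) = -0.13863
t2 = 2.80000 − (-0.13863)·(2.80000 − 2.70000) / (-0.13863 − 0.22376) = 2.80000 − (-0.01386)/(-0.36239) = 2.76174
h(2.76174) = 0.00127
t3 = 2.76174 − 0.00127·(2.76174 − 2.80000) / (0.00127 − (-0.13863)) = 2.76174 − (-0.00005)/(0.13990) = 2.76209

2.762, 2.762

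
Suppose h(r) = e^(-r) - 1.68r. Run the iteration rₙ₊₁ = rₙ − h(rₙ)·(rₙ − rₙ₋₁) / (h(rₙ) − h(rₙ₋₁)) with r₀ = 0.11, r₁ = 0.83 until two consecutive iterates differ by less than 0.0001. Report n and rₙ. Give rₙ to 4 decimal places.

n = 5, rₙ = 0.3993

h(0.11) = 0.711034, h(0.83) = -0.958351
r₂ = 0.830000 − (-0.958351)·(0.720000)/(-1.669385) = 0.416667;  |Δ| = 0.413333
h(0.416667) = -0.040759
r₃ = 0.416667 − (-0.040759)·(-0.413333)/(0.917591) = 0.398306;  |Δ| = 0.018360
h(0.398306) = 0.002301
r₄ = 0.398306 − 0.002301·(-0.018360)/(0.043061) = 0.399288;  |Δ| = 0.000981
h(0.399288) = -0.000006
r₅ = 0.399288 − (-0.000006)·(0.000981)/(-0.002307) = 0.399285;  |Δ| = 0.000002
|r₅ − r₄| = 0.000002 < 0.0001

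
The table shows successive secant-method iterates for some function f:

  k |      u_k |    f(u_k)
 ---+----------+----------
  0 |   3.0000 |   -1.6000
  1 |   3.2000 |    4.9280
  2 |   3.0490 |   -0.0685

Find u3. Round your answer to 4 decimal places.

u3 = 3.0490 − (-0.0685)·(3.0490 − 3.2000) / (-0.0685 − 4.9280)
   = 3.0490 − (0.010344)/(-4.996500) = 3.051070

3.0511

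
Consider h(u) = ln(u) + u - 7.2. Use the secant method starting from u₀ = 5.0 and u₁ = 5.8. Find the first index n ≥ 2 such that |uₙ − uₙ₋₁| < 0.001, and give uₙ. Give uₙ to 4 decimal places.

h(5.0) = -0.590562, h(5.8) = 0.357858
u₂ = 5.800000 − 0.357858·(0.800000)/(0.948420) = 5.498144;  |Δ| = 0.301856
h(5.498144) = 0.002554
u₃ = 5.498144 − 0.002554·(-0.301856)/(-0.355303) = 5.495974;  |Δ| = 0.002170
h(5.495974) = -0.000011
u₄ = 5.495974 − (-0.000011)·(-0.002170)/(-0.002565) = 5.495983;  |Δ| = 0.000009
|u₄ − u₃| = 0.000009 < 0.001

n = 4, uₙ = 5.4960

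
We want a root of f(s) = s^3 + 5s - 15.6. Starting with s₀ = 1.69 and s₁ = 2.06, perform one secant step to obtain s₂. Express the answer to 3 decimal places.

1.839

f(1.69) = -2.32319, f(2.06) = 3.44182
s₂ = 2.06000 − 3.44182·(2.06000 − 1.69000) / (3.44182 − (-2.32319)) = 2.06000 − (1.27347)/(5.76501) = 1.83910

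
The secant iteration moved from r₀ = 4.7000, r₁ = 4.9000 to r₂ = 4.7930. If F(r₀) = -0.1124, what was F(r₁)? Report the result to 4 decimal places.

0.1293

The secant line through (4.7000, -0.1124) and (4.9000, F(r₁)) crosses zero at r₂ = 4.7930.
So (4.7000, -0.1124), (4.9000, F(r₁)), (4.7930, 0) are collinear:
F(r₁) = -0.1124 · (4.9000 − 4.7930) / (4.7000 − 4.7930) = -0.1124 · (0.107000)/(-0.093000) = 0.129320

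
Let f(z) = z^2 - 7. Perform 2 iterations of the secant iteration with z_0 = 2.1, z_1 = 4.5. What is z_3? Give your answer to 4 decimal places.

f(2.1) = -2.590000, f(4.5) = 13.250000
z_2 = 4.500000 − 13.250000·(4.500000 − 2.100000) / (13.250000 − (-2.590000)) = 4.500000 − (31.800000)/(15.840000) = 2.492424
f(2.492424) = -0.787821
z_3 = 2.492424 − (-0.787821)·(2.492424 − 4.500000) / (-0.787821 − 13.250000) = 2.492424 − (1.581611)/(-14.037821) = 2.605092

2.6051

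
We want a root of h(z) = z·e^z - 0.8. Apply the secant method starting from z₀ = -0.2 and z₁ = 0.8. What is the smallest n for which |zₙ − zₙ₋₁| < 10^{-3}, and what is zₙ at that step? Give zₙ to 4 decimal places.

h(-0.2) = -0.963746, h(0.8) = 0.980433
z₂ = 0.800000 − 0.980433·(1.000000)/(1.944179) = 0.295709;  |Δ| = 0.504291
h(0.295709) = -0.402544
z₃ = 0.295709 − (-0.402544)·(-0.504291)/(-1.382977) = 0.442493;  |Δ| = 0.146785
h(0.442493) = -0.111223
z₄ = 0.442493 − (-0.111223)·(0.146785)/(0.291322) = 0.498533;  |Δ| = 0.056040
h(0.498533) = 0.020738
z₅ = 0.498533 − 0.020738·(0.056040)/(0.131961) = 0.489726;  |Δ| = 0.008807
h(0.489726) = -0.000830
z₆ = 0.489726 − (-0.000830)·(-0.008807)/(-0.021568) = 0.490065;  |Δ| = 0.000339
|z₆ − z₅| = 0.000339 < 10^{-3}

n = 6, zₙ = 0.4901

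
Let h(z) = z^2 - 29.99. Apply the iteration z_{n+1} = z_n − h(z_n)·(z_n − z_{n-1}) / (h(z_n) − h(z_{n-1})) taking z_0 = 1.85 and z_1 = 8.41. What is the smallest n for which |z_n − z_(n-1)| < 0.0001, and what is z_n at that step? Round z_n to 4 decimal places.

h(1.85) = -26.567500, h(8.41) = 40.738100
z_2 = 8.410000 − 40.738100·(6.560000)/(67.305600) = 4.439425;  |Δ| = 3.970575
h(4.439425) = -10.281506
z_3 = 4.439425 − (-10.281506)·(-3.970575)/(-51.019606) = 5.239578;  |Δ| = 0.800153
h(5.239578) = -2.536823
z_4 = 5.239578 − (-2.536823)·(0.800153)/(7.744683) = 5.501673;  |Δ| = 0.262095
h(5.501673) = 0.278411
z_5 = 5.501673 − 0.278411·(0.262095)/(2.815233) = 5.475754;  |Δ| = 0.025920
h(5.475754) = -0.006122
z_6 = 5.475754 − (-0.006122)·(-0.025920)/(-0.284532) = 5.476311;  |Δ| = 0.000558
h(5.476311) = -0.000014
z_7 = 5.476311 − (-0.000014)·(0.000558)/(0.006107) = 5.476313;  |Δ| = 0.000001
|z_7 − z_6| = 0.000001 < 0.0001

n = 7, z_n = 5.4763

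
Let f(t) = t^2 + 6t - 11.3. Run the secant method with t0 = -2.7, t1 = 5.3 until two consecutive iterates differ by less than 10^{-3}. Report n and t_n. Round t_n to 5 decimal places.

n = 7, t_n = 1.50555

f(-2.7) = -20.2100000, f(5.3) = 48.5900000
t2 = 5.3000000 − 48.5900000·(8.0000000)/(68.8000000) = -0.3500000;  |Δ| = 5.6500000
f(-0.3500000) = -13.2775000
t3 = -0.3500000 − (-13.2775000)·(-5.6500000)/(-61.8675000) = 0.8625571;  |Δ| = 1.2125571
f(0.8625571) = -5.3806528
t4 = 0.8625571 − (-5.3806528)·(1.2125571)/(7.8968472) = 1.6887537;  |Δ| = 0.8261966
f(1.6887537) = 1.6844115
t5 = 1.6887537 − 1.6844115·(0.8261966)/(7.0650643) = 1.4917767;  |Δ| = 0.1969770
f(1.4917767) = -0.1239418
t6 = 1.4917767 − (-0.1239418)·(-0.1969770)/(-1.8083533) = 1.5052772;  |Δ| = 0.0135005
f(1.5052772) = -0.0024770
t7 = 1.5052772 − (-0.0024770)·(0.0135005)/(0.1214648) = 1.5055526;  |Δ| = 0.0002753
|t7 − t6| = 0.0002753 < 10^{-3}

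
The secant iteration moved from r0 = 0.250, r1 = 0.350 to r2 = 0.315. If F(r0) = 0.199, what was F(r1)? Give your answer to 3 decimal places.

-0.107

The secant line through (0.250, 0.199) and (0.350, F(r1)) crosses zero at r2 = 0.315.
So (0.250, 0.199), (0.350, F(r1)), (0.315, 0) are collinear:
F(r1) = 0.199 · (0.350 − 0.315) / (0.250 − 0.315) = 0.199 · (0.03500)/(-0.06500) = -0.10715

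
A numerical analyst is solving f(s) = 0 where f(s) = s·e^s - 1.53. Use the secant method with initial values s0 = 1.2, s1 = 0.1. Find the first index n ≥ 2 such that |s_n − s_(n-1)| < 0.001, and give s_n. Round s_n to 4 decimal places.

n = 7, s_n = 0.7342

f(1.2) = 2.454140, f(0.1) = -1.419483
s2 = 0.100000 − (-1.419483)·(-1.100000)/(-3.873623) = 0.503093;  |Δ| = 0.403093
f(0.503093) = -0.697970
s3 = 0.503093 − (-0.697970)·(0.403093)/(0.721513) = 0.893033;  |Δ| = 0.389940
f(0.893033) = 0.651259
s4 = 0.893033 − 0.651259·(0.389940)/(1.349228) = 0.704813;  |Δ| = 0.188220
f(0.704813) = -0.103832
s5 = 0.704813 − (-0.103832)·(-0.188220)/(-0.755091) = 0.730695;  |Δ| = 0.025882
f(0.730695) = -0.012694
s6 = 0.730695 − (-0.012694)·(0.025882)/(0.091139) = 0.734300;  |Δ| = 0.003605
f(0.734300) = 0.000298
s7 = 0.734300 − 0.000298·(0.003605)/(0.012992) = 0.734217;  |Δ| = 0.000083
|s7 − s6| = 0.000083 < 0.001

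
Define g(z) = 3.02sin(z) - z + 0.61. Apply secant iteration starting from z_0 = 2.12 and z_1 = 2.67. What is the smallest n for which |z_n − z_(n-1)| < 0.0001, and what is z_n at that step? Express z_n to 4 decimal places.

n = 5, z_n = 2.4757

g(2.12) = 1.065880, g(2.67) = -0.687997
z_2 = 2.670000 − (-0.687997)·(0.550000)/(-1.753877) = 2.454250;  |Δ| = 0.215750
g(2.454250) = 0.071895
z_3 = 2.454250 − 0.071895·(-0.215750)/(0.759892) = 2.474663;  |Δ| = 0.020412
g(2.474663) = 0.003438
z_4 = 2.474663 − 0.003438·(0.020412)/(-0.068456) = 2.475688;  |Δ| = 0.001025
g(2.475688) = -0.000021
z_5 = 2.475688 − (-0.000021)·(0.001025)/(-0.003459) = 2.475682;  |Δ| = 0.000006
|z_5 − z_4| = 0.000006 < 0.0001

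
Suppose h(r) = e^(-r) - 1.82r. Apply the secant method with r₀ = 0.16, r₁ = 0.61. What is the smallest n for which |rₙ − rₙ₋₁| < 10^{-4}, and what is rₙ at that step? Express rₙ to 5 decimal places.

n = 5, rₙ = 0.37691

h(0.16) = 0.5609438, h(0.61) = -0.5668491
r₂ = 0.6100000 − (-0.5668491)·(0.4500000)/(-1.1277929) = 0.3838219;  |Δ| = 0.2261781
h(0.3838219) = -0.0173030
r₃ = 0.3838219 − (-0.0173030)·(-0.2261781)/(0.5495461) = 0.3767004;  |Δ| = 0.0071214
h(0.3767004) = 0.0005268
r₄ = 0.3767004 − 0.0005268·(-0.0071214)/(0.0178298) = 0.3769108;  |Δ| = 0.0002104
h(0.3769108) = -0.0000005
r₅ = 0.3769108 − (-0.0000005)·(0.0002104)/(-0.0005273) = 0.3769106;  |Δ| = 0.0000002
|r₅ − r₄| = 0.0000002 < 10^{-4}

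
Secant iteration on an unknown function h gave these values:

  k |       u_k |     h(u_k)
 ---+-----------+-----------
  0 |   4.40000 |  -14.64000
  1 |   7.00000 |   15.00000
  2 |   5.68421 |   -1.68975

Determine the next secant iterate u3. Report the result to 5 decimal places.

u3 = 5.68421 − (-1.68975)·(5.68421 − 7.00000) / (-1.68975 − 15.00000)
   = 5.68421 − (2.2233562)/(-16.6897500) = 5.8174269

5.81743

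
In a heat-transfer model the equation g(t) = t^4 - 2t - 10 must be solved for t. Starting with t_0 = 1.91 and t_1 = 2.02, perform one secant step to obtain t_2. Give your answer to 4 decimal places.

1.9280

g(1.91) = -0.511366, g(2.02) = 2.609664
t_2 = 2.020000 − 2.609664·(2.020000 − 1.910000) / (2.609664 − (-0.511366)) = 2.020000 − (0.287063)/(3.121031) = 1.928023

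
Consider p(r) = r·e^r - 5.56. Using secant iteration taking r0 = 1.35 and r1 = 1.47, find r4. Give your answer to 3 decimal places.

1.388

p(1.35) = -0.35248, p(1.47) = 0.83338
r2 = 1.47000 − 0.83338·(1.47000 − 1.35000) / (0.83338 − (-0.35248)) = 1.47000 − (0.10001)/(1.18585) = 1.38567
p(1.38567) = -0.02080
r3 = 1.38567 − (-0.02080)·(1.38567 − 1.47000) / (-0.02080 − 0.83338) = 1.38567 − (0.00175)/(-0.85417) = 1.38772
p(1.38772) = -0.00119
r4 = 1.38772 − (-0.00119)·(1.38772 − 1.38567) / (-0.00119 − (-0.02080)) = 1.38772 − (0.00000)/(0.01961) = 1.38785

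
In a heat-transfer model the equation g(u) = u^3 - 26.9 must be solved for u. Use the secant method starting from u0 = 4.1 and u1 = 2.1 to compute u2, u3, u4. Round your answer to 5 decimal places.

2.69132, 3.11930, 2.98327

g(4.1) = 42.0210000, g(2.1) = -17.6390000
u2 = 2.1000000 − (-17.6390000)·(2.1000000 − 4.1000000) / (-17.6390000 − 42.0210000) = 2.1000000 − (35.2780000)/(-59.6600000) = 2.6913175
g(2.6913175) = -7.4062771
u3 = 2.6913175 − (-7.4062771)·(2.6913175 − 2.1000000) / (-7.4062771 − (-17.6390000)) = 2.6913175 − (-4.3794610)/(10.2327229) = 3.1193033
g(3.1193033) = 3.4509881
u4 = 3.1193033 − 3.4509881·(3.1193033 − 2.6913175) / (3.4509881 − (-7.4062771)) = 3.1193033 − (1.4769742)/(10.8572652) = 2.9832678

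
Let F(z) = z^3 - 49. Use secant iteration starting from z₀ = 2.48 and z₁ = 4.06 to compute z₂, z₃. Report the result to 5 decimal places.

3.51193, 3.64391

F(2.48) = -33.7470080, F(4.06) = 17.9234160
z₂ = 4.0600000 − 17.9234160·(4.0600000 − 2.4800000) / (17.9234160 − (-33.7470080)) = 4.0600000 − (28.3189973)/(51.6704240) = 3.5119302
F(3.5119302) = -5.6850678
z₃ = 3.5119302 − (-5.6850678)·(3.5119302 − 4.0600000) / (-5.6850678 − 17.9234160) = 3.5119302 − (3.1158138)/(-23.6084838) = 3.6439088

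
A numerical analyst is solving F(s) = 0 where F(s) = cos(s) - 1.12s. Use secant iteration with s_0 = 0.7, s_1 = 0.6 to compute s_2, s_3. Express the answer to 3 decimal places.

F(0.7) = -0.01916, F(0.6) = 0.15334
s_2 = 0.60000 − 0.15334·(0.60000 − 0.70000) / (0.15334 − (-0.01916)) = 0.60000 − (-0.01533)/(0.17249) = 0.68889
F(0.68889) = 0.00039
s_3 = 0.68889 − 0.00039·(0.68889 − 0.60000) / (0.00039 − 0.15334) = 0.68889 − (0.00003)/(-0.15295) = 0.68912

0.689, 0.689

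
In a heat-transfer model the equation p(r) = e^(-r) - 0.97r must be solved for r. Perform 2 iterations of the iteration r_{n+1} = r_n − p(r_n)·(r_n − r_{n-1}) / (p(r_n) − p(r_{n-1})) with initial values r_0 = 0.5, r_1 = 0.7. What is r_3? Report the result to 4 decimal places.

0.5782

p(0.5) = 0.121531, p(0.7) = -0.182415
r_2 = 0.700000 − (-0.182415)·(0.700000 − 0.500000) / (-0.182415 − 0.121531) = 0.700000 − (-0.036483)/(-0.303945) = 0.579969
p(0.579969) = -0.002654
r_3 = 0.579969 − (-0.002654)·(0.579969 − 0.700000) / (-0.002654 − (-0.182415)) = 0.579969 − (0.000319)/(0.179761) = 0.578197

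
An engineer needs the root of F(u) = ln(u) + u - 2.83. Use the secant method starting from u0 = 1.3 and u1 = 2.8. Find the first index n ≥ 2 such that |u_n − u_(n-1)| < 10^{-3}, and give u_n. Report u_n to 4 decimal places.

n = 5, u_n = 2.0919

F(1.3) = -1.267636, F(2.8) = 0.999619
u2 = 2.800000 − 0.999619·(1.500000)/(2.267255) = 2.138659;  |Δ| = 0.661341
F(2.138659) = 0.068838
u3 = 2.138659 − 0.068838·(-0.661341)/(-0.930782) = 2.089748;  |Δ| = 0.048911
F(2.089748) = -0.003208
u4 = 2.089748 − (-0.003208)·(-0.048911)/(-0.072046) = 2.091926;  |Δ| = 0.002178
F(2.091926) = 0.000011
u5 = 2.091926 − 0.000011·(0.002178)/(0.003220) = 2.091918;  |Δ| = 0.000008
|u5 − u4| = 0.000008 < 10^{-3}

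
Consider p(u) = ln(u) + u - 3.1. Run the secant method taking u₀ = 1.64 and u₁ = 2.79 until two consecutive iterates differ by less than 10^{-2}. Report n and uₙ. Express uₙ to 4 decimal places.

p(1.64) = -0.965304, p(2.79) = 0.716042
u₂ = 2.790000 − 0.716042·(1.150000)/(1.681345) = 2.300245;  |Δ| = 0.489755
p(2.300245) = 0.033260
u₃ = 2.300245 − 0.033260·(-0.489755)/(-0.682781) = 2.276387;  |Δ| = 0.023857
p(2.276387) = -0.001023
u₄ = 2.276387 − (-0.001023)·(-0.023857)/(-0.034283) = 2.277099;  |Δ| = 0.000712
|u₄ − u₃| = 0.000712 < 10^{-2}

n = 4, uₙ = 2.2771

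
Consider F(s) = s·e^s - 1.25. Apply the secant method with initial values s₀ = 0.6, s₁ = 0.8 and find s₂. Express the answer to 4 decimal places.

0.6456

F(0.6) = -0.156729, F(0.8) = 0.530433
s₂ = 0.800000 − 0.530433·(0.800000 − 0.600000) / (0.530433 − (-0.156729)) = 0.800000 − (0.106087)/(0.687161) = 0.645616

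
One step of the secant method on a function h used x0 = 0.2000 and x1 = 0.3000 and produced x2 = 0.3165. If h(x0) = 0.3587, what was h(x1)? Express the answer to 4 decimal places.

The secant line through (0.2000, 0.3587) and (0.3000, h(x1)) crosses zero at x2 = 0.3165.
So (0.2000, 0.3587), (0.3000, h(x1)), (0.3165, 0) are collinear:
h(x1) = 0.3587 · (0.3000 − 0.3165) / (0.2000 − 0.3165) = 0.3587 · (-0.016500)/(-0.116500) = 0.050803

0.0508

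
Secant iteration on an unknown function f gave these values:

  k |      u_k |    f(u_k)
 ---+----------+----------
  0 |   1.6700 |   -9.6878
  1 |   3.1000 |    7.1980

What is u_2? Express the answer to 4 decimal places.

2.4904

u_2 = 3.1000 − 7.1980·(3.1000 − 1.6700) / (7.1980 − (-9.6878))
   = 3.1000 − (10.293140)/(16.885800) = 2.490426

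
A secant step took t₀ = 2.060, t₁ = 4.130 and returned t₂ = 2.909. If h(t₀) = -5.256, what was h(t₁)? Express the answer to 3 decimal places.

The secant line through (2.060, -5.256) and (4.130, h(t₁)) crosses zero at t₂ = 2.909.
So (2.060, -5.256), (4.130, h(t₁)), (2.909, 0) are collinear:
h(t₁) = -5.256 · (4.130 − 2.909) / (2.060 − 2.909) = -5.256 · (1.22100)/(-0.84900) = 7.55898

7.559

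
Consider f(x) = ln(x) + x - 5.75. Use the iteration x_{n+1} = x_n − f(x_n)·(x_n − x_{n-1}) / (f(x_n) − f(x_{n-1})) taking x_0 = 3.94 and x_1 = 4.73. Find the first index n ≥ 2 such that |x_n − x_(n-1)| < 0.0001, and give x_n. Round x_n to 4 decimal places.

n = 4, x_n = 4.2930

f(3.94) = -0.438819, f(4.73) = 0.533925
x_2 = 4.730000 − 0.533925·(0.790000)/(0.972744) = 4.296381;  |Δ| = 0.433619
f(4.296381) = 0.004154
x_3 = 4.296381 − 0.004154·(-0.433619)/(-0.529772) = 4.292981;  |Δ| = 0.003400
f(4.292981) = -0.000038
x_4 = 4.292981 − (-0.000038)·(-0.003400)/(-0.004191) = 4.293012;  |Δ| = 0.000031
|x_4 − x_3| = 0.000031 < 0.0001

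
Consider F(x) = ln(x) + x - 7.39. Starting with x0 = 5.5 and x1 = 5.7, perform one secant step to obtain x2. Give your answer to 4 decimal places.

5.6572

F(5.5) = -0.185252, F(5.7) = 0.050466
x2 = 5.700000 − 0.050466·(5.700000 − 5.500000) / (0.050466 − (-0.185252)) = 5.700000 − (0.010093)/(0.235718) = 5.657181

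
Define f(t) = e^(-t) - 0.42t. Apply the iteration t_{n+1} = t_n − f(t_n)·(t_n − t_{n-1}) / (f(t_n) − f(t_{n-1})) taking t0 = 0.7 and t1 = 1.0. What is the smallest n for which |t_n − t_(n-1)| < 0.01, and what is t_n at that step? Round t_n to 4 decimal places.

f(0.7) = 0.202585, f(1.0) = -0.052121
t2 = 1.000000 − (-0.052121)·(0.300000)/(-0.254706) = 0.938611;  |Δ| = 0.061389
f(0.938611) = -0.003046
t3 = 0.938611 − (-0.003046)·(-0.061389)/(0.049075) = 0.934801;  |Δ| = 0.003810
|t3 − t2| = 0.003810 < 0.01

n = 3, t_n = 0.9348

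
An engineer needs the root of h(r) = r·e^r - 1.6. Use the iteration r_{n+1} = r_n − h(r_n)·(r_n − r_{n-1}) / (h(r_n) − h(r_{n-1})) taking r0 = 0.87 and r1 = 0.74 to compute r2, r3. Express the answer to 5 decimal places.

0.75212, 0.75331

h(0.87) = 0.4766124, h(0.74) = -0.0490077
r2 = 0.7400000 − (-0.0490077)·(0.7400000 − 0.8700000) / (-0.0490077 − 0.4766124) = 0.7400000 − (0.0063710)/(-0.5256202) = 0.7521209
h(0.7521209) = -0.0043794
r3 = 0.7521209 − (-0.0043794)·(0.7521209 − 0.7400000) / (-0.0043794 − (-0.0490077)) = 0.7521209 − (-0.0000531)/(0.0446283) = 0.7533104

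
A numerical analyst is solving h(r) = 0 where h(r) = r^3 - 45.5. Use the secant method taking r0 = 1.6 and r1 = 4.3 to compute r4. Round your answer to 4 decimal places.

3.5845

h(1.6) = -41.404000, h(4.3) = 34.007000
r2 = 4.300000 − 34.007000·(4.300000 − 1.600000) / (34.007000 − (-41.404000)) = 4.300000 − (91.818900)/(75.411000) = 3.082420
h(3.082420) = -16.212953
r3 = 3.082420 − (-16.212953)·(3.082420 − 4.300000) / (-16.212953 − 34.007000) = 3.082420 − (19.740562)/(-50.219953) = 3.475502
h(3.475502) = -3.519001
r4 = 3.475502 − (-3.519001)·(3.475502 − 3.082420) / (-3.519001 − (-16.212953)) = 3.475502 − (-1.383256)/(12.693952) = 3.584472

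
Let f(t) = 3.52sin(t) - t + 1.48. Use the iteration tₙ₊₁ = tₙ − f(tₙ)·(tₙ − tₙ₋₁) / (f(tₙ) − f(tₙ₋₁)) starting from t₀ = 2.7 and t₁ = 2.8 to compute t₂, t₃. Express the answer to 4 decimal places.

2.7669, 2.7672

f(2.7) = 0.284377, f(2.8) = -0.140842
t₂ = 2.800000 − (-0.140842)·(2.800000 − 2.700000) / (-0.140842 − 0.284377) = 2.800000 − (-0.014084)/(-0.425219) = 2.766878
f(2.766878) = 0.001467
t₃ = 2.766878 − 0.001467·(2.766878 − 2.800000) / (0.001467 − (-0.140842)) = 2.766878 − (-0.000049)/(0.142309) = 2.767219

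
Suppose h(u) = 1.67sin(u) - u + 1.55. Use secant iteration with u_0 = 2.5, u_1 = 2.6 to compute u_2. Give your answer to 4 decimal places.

2.5207

h(2.5) = 0.049448, h(2.6) = -0.189113
u_2 = 2.600000 − (-0.189113)·(2.600000 − 2.500000) / (-0.189113 − 0.049448) = 2.600000 − (-0.018911)/(-0.238561) = 2.520728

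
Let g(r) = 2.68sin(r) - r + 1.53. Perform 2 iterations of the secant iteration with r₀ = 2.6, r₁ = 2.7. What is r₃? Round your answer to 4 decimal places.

g(2.6) = 0.311544, g(2.7) = -0.024622
r₂ = 2.700000 − (-0.024622)·(2.700000 − 2.600000) / (-0.024622 − 0.311544) = 2.700000 − (-0.002462)/(-0.336166) = 2.692676
g(2.692676) = 0.000418
r₃ = 2.692676 − 0.000418·(2.692676 − 2.700000) / (0.000418 − (-0.024622)) = 2.692676 − (-0.000003)/(0.025040) = 2.692798

2.6928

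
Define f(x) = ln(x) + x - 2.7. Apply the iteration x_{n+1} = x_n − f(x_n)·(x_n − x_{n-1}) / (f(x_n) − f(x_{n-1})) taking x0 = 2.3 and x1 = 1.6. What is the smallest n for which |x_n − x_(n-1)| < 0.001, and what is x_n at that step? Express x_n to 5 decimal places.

f(2.3) = 0.4329091, f(1.6) = -0.6299964
x2 = 1.6000000 − (-0.6299964)·(-0.7000000)/(-1.0629055) = 2.0148981;  |Δ| = 0.4148981
f(2.0148981) = 0.0154667
x3 = 2.0148981 − 0.0154667·(0.4148981)/(0.6454631) = 2.0049562;  |Δ| = 0.0099419
f(2.0049562) = 0.0005785
x4 = 2.0049562 − 0.0005785·(-0.0099419)/(-0.0148883) = 2.0045700;  |Δ| = 0.0003863
|x4 − x3| = 0.0003863 < 0.001

n = 4, x_n = 2.00457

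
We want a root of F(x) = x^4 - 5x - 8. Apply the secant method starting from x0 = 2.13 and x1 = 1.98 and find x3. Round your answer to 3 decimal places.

F(2.13) = 1.93346, F(1.98) = -2.53046
x2 = 1.98000 − (-2.53046)·(1.98000 − 2.13000) / (-2.53046 − 1.93346) = 1.98000 − (0.37957)/(-4.46393) = 2.06503
F(2.06503) = -0.14046
x3 = 2.06503 − (-0.14046)·(2.06503 − 1.98000) / (-0.14046 − (-2.53046)) = 2.06503 − (-0.01194)/(2.39000) = 2.07003

2.070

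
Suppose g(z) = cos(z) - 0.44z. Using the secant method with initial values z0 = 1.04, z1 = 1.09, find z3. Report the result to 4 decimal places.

1.0771

g(1.04) = 0.048620, g(1.09) = -0.017115
z2 = 1.090000 − (-0.017115)·(1.090000 − 1.040000) / (-0.017115 − 0.048620) = 1.090000 − (-0.000856)/(-0.065735) = 1.076982
g(1.076982) = 0.000116
z3 = 1.076982 − 0.000116·(1.076982 − 1.090000) / (0.000116 − (-0.017115)) = 1.076982 − (-0.000002)/(0.017230) = 1.077070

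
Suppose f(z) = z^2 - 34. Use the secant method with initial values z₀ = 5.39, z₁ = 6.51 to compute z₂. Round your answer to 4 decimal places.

5.8058

f(5.39) = -4.947900, f(6.51) = 8.380100
z₂ = 6.510000 − 8.380100·(6.510000 − 5.390000) / (8.380100 − (-4.947900)) = 6.510000 − (9.385712)/(13.328000) = 5.805790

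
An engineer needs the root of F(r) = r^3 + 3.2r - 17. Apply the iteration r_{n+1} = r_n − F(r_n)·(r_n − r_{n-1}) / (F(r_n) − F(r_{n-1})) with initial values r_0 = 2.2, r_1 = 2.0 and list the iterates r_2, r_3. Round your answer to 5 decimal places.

2.15815, 2.16075

F(2.2) = 0.6880000, F(2.0) = -2.6000000
r_2 = 2.0000000 − (-2.6000000)·(2.0000000 − 2.2000000) / (-2.6000000 − 0.6880000) = 2.0000000 − (0.5200000)/(-3.2880000) = 2.1581509
F(2.1581509) = -0.0420813
r_3 = 2.1581509 − (-0.0420813)·(2.1581509 − 2.0000000) / (-0.0420813 − (-2.6000000)) = 2.1581509 − (-0.0066552)/(2.5579187) = 2.1607527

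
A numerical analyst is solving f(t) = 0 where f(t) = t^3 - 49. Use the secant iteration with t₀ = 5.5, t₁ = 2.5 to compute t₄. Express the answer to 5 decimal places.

f(5.5) = 117.3750000, f(2.5) = -33.3750000
t₂ = 2.5000000 − (-33.3750000)·(2.5000000 − 5.5000000) / (-33.3750000 − 117.3750000) = 2.5000000 − (100.1250000)/(-150.7500000) = 3.1641791
f(3.1641791) = -17.3201458
t₃ = 3.1641791 − (-17.3201458)·(3.1641791 − 2.5000000) / (-17.3201458 − (-33.3750000)) = 3.1641791 − (-11.5036789)/(16.0548542) = 3.8807025
f(3.8807025) = 9.4428055
t₄ = 3.8807025 − 9.4428055·(3.8807025 − 3.1641791) / (9.4428055 − (-17.3201458)) = 3.8807025 − (6.7659912)/(26.7629513) = 3.6278907

3.62789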